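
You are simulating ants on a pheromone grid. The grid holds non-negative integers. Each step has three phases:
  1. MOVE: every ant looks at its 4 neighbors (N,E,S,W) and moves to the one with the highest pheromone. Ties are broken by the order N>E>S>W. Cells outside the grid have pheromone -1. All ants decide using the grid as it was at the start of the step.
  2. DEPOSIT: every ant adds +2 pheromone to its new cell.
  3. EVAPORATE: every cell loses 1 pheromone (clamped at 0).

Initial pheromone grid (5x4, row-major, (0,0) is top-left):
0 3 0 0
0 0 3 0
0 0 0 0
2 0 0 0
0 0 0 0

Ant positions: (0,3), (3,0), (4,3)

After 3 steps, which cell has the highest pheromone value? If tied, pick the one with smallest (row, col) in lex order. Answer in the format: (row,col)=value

Answer: (1,2)=2

Derivation:
Step 1: ant0:(0,3)->S->(1,3) | ant1:(3,0)->N->(2,0) | ant2:(4,3)->N->(3,3)
  grid max=2 at (0,1)
Step 2: ant0:(1,3)->W->(1,2) | ant1:(2,0)->S->(3,0) | ant2:(3,3)->N->(2,3)
  grid max=3 at (1,2)
Step 3: ant0:(1,2)->N->(0,2) | ant1:(3,0)->N->(2,0) | ant2:(2,3)->N->(1,3)
  grid max=2 at (1,2)
Final grid:
  0 0 1 0
  0 0 2 1
  1 0 0 0
  1 0 0 0
  0 0 0 0
Max pheromone 2 at (1,2)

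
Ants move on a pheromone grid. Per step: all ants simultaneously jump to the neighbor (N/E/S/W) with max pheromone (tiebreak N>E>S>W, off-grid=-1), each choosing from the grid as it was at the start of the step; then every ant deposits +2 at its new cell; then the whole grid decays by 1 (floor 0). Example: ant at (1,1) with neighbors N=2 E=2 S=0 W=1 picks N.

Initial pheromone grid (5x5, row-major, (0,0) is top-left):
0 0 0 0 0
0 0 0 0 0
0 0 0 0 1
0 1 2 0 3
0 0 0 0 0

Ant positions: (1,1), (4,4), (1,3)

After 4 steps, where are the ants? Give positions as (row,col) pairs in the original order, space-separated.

Step 1: ant0:(1,1)->N->(0,1) | ant1:(4,4)->N->(3,4) | ant2:(1,3)->N->(0,3)
  grid max=4 at (3,4)
Step 2: ant0:(0,1)->E->(0,2) | ant1:(3,4)->N->(2,4) | ant2:(0,3)->E->(0,4)
  grid max=3 at (3,4)
Step 3: ant0:(0,2)->E->(0,3) | ant1:(2,4)->S->(3,4) | ant2:(0,4)->S->(1,4)
  grid max=4 at (3,4)
Step 4: ant0:(0,3)->E->(0,4) | ant1:(3,4)->N->(2,4) | ant2:(1,4)->N->(0,4)
  grid max=3 at (0,4)

(0,4) (2,4) (0,4)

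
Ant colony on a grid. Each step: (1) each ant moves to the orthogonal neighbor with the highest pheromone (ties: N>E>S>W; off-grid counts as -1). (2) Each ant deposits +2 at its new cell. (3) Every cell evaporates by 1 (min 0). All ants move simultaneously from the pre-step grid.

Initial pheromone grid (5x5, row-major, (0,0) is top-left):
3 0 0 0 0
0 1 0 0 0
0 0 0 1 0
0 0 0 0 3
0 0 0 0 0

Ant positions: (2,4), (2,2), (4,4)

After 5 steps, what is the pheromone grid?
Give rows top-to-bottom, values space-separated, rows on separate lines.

After step 1: ants at (3,4),(2,3),(3,4)
  2 0 0 0 0
  0 0 0 0 0
  0 0 0 2 0
  0 0 0 0 6
  0 0 0 0 0
After step 2: ants at (2,4),(1,3),(2,4)
  1 0 0 0 0
  0 0 0 1 0
  0 0 0 1 3
  0 0 0 0 5
  0 0 0 0 0
After step 3: ants at (3,4),(2,3),(3,4)
  0 0 0 0 0
  0 0 0 0 0
  0 0 0 2 2
  0 0 0 0 8
  0 0 0 0 0
After step 4: ants at (2,4),(2,4),(2,4)
  0 0 0 0 0
  0 0 0 0 0
  0 0 0 1 7
  0 0 0 0 7
  0 0 0 0 0
After step 5: ants at (3,4),(3,4),(3,4)
  0 0 0 0 0
  0 0 0 0 0
  0 0 0 0 6
  0 0 0 0 12
  0 0 0 0 0

0 0 0 0 0
0 0 0 0 0
0 0 0 0 6
0 0 0 0 12
0 0 0 0 0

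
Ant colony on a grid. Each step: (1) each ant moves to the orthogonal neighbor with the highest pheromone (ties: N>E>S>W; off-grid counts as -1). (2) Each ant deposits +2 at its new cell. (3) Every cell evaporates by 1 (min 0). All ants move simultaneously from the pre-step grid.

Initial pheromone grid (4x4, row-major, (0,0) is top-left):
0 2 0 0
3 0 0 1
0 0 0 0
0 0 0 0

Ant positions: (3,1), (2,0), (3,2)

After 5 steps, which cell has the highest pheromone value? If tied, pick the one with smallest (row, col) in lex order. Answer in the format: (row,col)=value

Step 1: ant0:(3,1)->N->(2,1) | ant1:(2,0)->N->(1,0) | ant2:(3,2)->N->(2,2)
  grid max=4 at (1,0)
Step 2: ant0:(2,1)->E->(2,2) | ant1:(1,0)->N->(0,0) | ant2:(2,2)->W->(2,1)
  grid max=3 at (1,0)
Step 3: ant0:(2,2)->W->(2,1) | ant1:(0,0)->S->(1,0) | ant2:(2,1)->E->(2,2)
  grid max=4 at (1,0)
Step 4: ant0:(2,1)->E->(2,2) | ant1:(1,0)->N->(0,0) | ant2:(2,2)->W->(2,1)
  grid max=4 at (2,1)
Step 5: ant0:(2,2)->W->(2,1) | ant1:(0,0)->S->(1,0) | ant2:(2,1)->E->(2,2)
  grid max=5 at (2,1)
Final grid:
  0 0 0 0
  4 0 0 0
  0 5 5 0
  0 0 0 0
Max pheromone 5 at (2,1)

Answer: (2,1)=5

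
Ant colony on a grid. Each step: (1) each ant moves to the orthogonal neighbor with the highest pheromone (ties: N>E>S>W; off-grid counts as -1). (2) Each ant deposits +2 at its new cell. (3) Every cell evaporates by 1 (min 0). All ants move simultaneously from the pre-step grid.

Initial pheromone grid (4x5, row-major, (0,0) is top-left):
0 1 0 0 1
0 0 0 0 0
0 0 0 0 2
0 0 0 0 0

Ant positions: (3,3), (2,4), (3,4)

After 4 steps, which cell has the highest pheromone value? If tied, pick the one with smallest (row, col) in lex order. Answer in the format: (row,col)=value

Answer: (2,4)=10

Derivation:
Step 1: ant0:(3,3)->N->(2,3) | ant1:(2,4)->N->(1,4) | ant2:(3,4)->N->(2,4)
  grid max=3 at (2,4)
Step 2: ant0:(2,3)->E->(2,4) | ant1:(1,4)->S->(2,4) | ant2:(2,4)->N->(1,4)
  grid max=6 at (2,4)
Step 3: ant0:(2,4)->N->(1,4) | ant1:(2,4)->N->(1,4) | ant2:(1,4)->S->(2,4)
  grid max=7 at (2,4)
Step 4: ant0:(1,4)->S->(2,4) | ant1:(1,4)->S->(2,4) | ant2:(2,4)->N->(1,4)
  grid max=10 at (2,4)
Final grid:
  0 0 0 0 0
  0 0 0 0 6
  0 0 0 0 10
  0 0 0 0 0
Max pheromone 10 at (2,4)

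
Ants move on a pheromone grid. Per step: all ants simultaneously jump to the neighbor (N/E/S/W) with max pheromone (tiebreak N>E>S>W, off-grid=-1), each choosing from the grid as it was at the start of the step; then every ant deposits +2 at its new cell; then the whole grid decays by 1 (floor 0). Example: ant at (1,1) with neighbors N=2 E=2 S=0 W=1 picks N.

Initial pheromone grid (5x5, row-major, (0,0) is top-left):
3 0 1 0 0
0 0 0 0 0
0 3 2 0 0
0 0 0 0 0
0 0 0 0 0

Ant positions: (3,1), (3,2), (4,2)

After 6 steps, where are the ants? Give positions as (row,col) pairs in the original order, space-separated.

Step 1: ant0:(3,1)->N->(2,1) | ant1:(3,2)->N->(2,2) | ant2:(4,2)->N->(3,2)
  grid max=4 at (2,1)
Step 2: ant0:(2,1)->E->(2,2) | ant1:(2,2)->W->(2,1) | ant2:(3,2)->N->(2,2)
  grid max=6 at (2,2)
Step 3: ant0:(2,2)->W->(2,1) | ant1:(2,1)->E->(2,2) | ant2:(2,2)->W->(2,1)
  grid max=8 at (2,1)
Step 4: ant0:(2,1)->E->(2,2) | ant1:(2,2)->W->(2,1) | ant2:(2,1)->E->(2,2)
  grid max=10 at (2,2)
Step 5: ant0:(2,2)->W->(2,1) | ant1:(2,1)->E->(2,2) | ant2:(2,2)->W->(2,1)
  grid max=12 at (2,1)
Step 6: ant0:(2,1)->E->(2,2) | ant1:(2,2)->W->(2,1) | ant2:(2,1)->E->(2,2)
  grid max=14 at (2,2)

(2,2) (2,1) (2,2)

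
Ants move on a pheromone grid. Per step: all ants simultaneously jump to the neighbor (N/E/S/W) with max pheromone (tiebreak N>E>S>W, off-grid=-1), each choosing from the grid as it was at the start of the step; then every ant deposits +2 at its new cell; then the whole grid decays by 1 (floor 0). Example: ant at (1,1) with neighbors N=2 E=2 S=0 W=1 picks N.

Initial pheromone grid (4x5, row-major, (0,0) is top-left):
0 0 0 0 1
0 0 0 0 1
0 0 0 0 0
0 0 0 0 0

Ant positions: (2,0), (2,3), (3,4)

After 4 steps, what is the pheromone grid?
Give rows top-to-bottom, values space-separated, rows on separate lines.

After step 1: ants at (1,0),(1,3),(2,4)
  0 0 0 0 0
  1 0 0 1 0
  0 0 0 0 1
  0 0 0 0 0
After step 2: ants at (0,0),(0,3),(1,4)
  1 0 0 1 0
  0 0 0 0 1
  0 0 0 0 0
  0 0 0 0 0
After step 3: ants at (0,1),(0,4),(0,4)
  0 1 0 0 3
  0 0 0 0 0
  0 0 0 0 0
  0 0 0 0 0
After step 4: ants at (0,2),(1,4),(1,4)
  0 0 1 0 2
  0 0 0 0 3
  0 0 0 0 0
  0 0 0 0 0

0 0 1 0 2
0 0 0 0 3
0 0 0 0 0
0 0 0 0 0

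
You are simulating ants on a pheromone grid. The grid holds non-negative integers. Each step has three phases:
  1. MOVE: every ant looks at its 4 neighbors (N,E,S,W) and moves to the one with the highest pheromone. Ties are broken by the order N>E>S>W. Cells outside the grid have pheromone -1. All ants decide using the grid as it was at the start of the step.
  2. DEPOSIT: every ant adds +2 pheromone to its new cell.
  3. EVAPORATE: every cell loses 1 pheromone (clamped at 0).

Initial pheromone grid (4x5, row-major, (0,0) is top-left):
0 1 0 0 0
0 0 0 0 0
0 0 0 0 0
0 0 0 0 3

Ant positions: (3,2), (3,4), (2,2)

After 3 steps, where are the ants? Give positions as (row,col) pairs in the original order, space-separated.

Step 1: ant0:(3,2)->N->(2,2) | ant1:(3,4)->N->(2,4) | ant2:(2,2)->N->(1,2)
  grid max=2 at (3,4)
Step 2: ant0:(2,2)->N->(1,2) | ant1:(2,4)->S->(3,4) | ant2:(1,2)->S->(2,2)
  grid max=3 at (3,4)
Step 3: ant0:(1,2)->S->(2,2) | ant1:(3,4)->N->(2,4) | ant2:(2,2)->N->(1,2)
  grid max=3 at (1,2)

(2,2) (2,4) (1,2)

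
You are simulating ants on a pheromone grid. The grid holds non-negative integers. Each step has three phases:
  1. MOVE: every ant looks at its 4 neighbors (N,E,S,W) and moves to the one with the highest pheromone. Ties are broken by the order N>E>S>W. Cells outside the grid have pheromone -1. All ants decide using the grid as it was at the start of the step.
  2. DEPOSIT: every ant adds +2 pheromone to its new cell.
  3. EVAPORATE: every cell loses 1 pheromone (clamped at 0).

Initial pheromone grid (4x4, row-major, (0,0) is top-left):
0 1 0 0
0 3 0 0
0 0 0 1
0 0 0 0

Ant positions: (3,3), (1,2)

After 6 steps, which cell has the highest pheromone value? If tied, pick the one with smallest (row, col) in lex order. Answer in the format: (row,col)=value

Step 1: ant0:(3,3)->N->(2,3) | ant1:(1,2)->W->(1,1)
  grid max=4 at (1,1)
Step 2: ant0:(2,3)->N->(1,3) | ant1:(1,1)->N->(0,1)
  grid max=3 at (1,1)
Step 3: ant0:(1,3)->S->(2,3) | ant1:(0,1)->S->(1,1)
  grid max=4 at (1,1)
Step 4: ant0:(2,3)->N->(1,3) | ant1:(1,1)->N->(0,1)
  grid max=3 at (1,1)
Step 5: ant0:(1,3)->S->(2,3) | ant1:(0,1)->S->(1,1)
  grid max=4 at (1,1)
Step 6: ant0:(2,3)->N->(1,3) | ant1:(1,1)->N->(0,1)
  grid max=3 at (1,1)
Final grid:
  0 1 0 0
  0 3 0 1
  0 0 0 1
  0 0 0 0
Max pheromone 3 at (1,1)

Answer: (1,1)=3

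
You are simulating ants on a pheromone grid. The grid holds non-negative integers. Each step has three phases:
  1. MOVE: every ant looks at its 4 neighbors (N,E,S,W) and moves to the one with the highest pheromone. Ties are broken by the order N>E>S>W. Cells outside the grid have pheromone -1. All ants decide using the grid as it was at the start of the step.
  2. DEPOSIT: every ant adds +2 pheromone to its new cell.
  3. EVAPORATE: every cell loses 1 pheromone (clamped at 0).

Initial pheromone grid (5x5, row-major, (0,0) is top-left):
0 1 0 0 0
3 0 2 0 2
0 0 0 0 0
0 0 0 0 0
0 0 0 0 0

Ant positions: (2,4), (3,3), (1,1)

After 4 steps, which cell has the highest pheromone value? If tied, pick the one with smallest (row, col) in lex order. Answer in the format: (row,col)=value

Step 1: ant0:(2,4)->N->(1,4) | ant1:(3,3)->N->(2,3) | ant2:(1,1)->W->(1,0)
  grid max=4 at (1,0)
Step 2: ant0:(1,4)->N->(0,4) | ant1:(2,3)->N->(1,3) | ant2:(1,0)->N->(0,0)
  grid max=3 at (1,0)
Step 3: ant0:(0,4)->S->(1,4) | ant1:(1,3)->E->(1,4) | ant2:(0,0)->S->(1,0)
  grid max=5 at (1,4)
Step 4: ant0:(1,4)->N->(0,4) | ant1:(1,4)->N->(0,4) | ant2:(1,0)->N->(0,0)
  grid max=4 at (1,4)
Final grid:
  1 0 0 0 3
  3 0 0 0 4
  0 0 0 0 0
  0 0 0 0 0
  0 0 0 0 0
Max pheromone 4 at (1,4)

Answer: (1,4)=4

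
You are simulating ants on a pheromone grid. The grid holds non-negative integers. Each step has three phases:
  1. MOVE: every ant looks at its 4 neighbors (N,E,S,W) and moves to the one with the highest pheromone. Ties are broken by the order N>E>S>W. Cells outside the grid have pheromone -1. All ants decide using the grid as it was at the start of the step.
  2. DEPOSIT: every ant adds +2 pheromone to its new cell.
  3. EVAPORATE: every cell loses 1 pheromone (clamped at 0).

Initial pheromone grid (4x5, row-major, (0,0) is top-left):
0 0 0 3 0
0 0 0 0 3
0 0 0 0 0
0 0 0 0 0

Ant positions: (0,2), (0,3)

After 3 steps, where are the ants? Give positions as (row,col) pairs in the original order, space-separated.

Step 1: ant0:(0,2)->E->(0,3) | ant1:(0,3)->E->(0,4)
  grid max=4 at (0,3)
Step 2: ant0:(0,3)->E->(0,4) | ant1:(0,4)->W->(0,3)
  grid max=5 at (0,3)
Step 3: ant0:(0,4)->W->(0,3) | ant1:(0,3)->E->(0,4)
  grid max=6 at (0,3)

(0,3) (0,4)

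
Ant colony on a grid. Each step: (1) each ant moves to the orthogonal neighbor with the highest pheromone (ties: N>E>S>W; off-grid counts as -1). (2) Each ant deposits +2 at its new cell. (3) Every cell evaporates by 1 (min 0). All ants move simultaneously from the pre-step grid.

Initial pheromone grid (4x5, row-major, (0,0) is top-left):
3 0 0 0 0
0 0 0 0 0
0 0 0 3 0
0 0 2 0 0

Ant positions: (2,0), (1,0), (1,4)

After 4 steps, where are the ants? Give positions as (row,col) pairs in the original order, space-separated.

Step 1: ant0:(2,0)->N->(1,0) | ant1:(1,0)->N->(0,0) | ant2:(1,4)->N->(0,4)
  grid max=4 at (0,0)
Step 2: ant0:(1,0)->N->(0,0) | ant1:(0,0)->S->(1,0) | ant2:(0,4)->S->(1,4)
  grid max=5 at (0,0)
Step 3: ant0:(0,0)->S->(1,0) | ant1:(1,0)->N->(0,0) | ant2:(1,4)->N->(0,4)
  grid max=6 at (0,0)
Step 4: ant0:(1,0)->N->(0,0) | ant1:(0,0)->S->(1,0) | ant2:(0,4)->S->(1,4)
  grid max=7 at (0,0)

(0,0) (1,0) (1,4)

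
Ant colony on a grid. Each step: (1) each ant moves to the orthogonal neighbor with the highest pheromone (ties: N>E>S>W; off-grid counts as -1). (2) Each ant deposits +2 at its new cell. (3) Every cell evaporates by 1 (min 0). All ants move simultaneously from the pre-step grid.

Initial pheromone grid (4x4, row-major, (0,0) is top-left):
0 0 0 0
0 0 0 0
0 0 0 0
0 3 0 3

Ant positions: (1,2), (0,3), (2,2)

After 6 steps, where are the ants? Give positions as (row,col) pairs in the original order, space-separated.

Step 1: ant0:(1,2)->N->(0,2) | ant1:(0,3)->S->(1,3) | ant2:(2,2)->N->(1,2)
  grid max=2 at (3,1)
Step 2: ant0:(0,2)->S->(1,2) | ant1:(1,3)->W->(1,2) | ant2:(1,2)->N->(0,2)
  grid max=4 at (1,2)
Step 3: ant0:(1,2)->N->(0,2) | ant1:(1,2)->N->(0,2) | ant2:(0,2)->S->(1,2)
  grid max=5 at (0,2)
Step 4: ant0:(0,2)->S->(1,2) | ant1:(0,2)->S->(1,2) | ant2:(1,2)->N->(0,2)
  grid max=8 at (1,2)
Step 5: ant0:(1,2)->N->(0,2) | ant1:(1,2)->N->(0,2) | ant2:(0,2)->S->(1,2)
  grid max=9 at (0,2)
Step 6: ant0:(0,2)->S->(1,2) | ant1:(0,2)->S->(1,2) | ant2:(1,2)->N->(0,2)
  grid max=12 at (1,2)

(1,2) (1,2) (0,2)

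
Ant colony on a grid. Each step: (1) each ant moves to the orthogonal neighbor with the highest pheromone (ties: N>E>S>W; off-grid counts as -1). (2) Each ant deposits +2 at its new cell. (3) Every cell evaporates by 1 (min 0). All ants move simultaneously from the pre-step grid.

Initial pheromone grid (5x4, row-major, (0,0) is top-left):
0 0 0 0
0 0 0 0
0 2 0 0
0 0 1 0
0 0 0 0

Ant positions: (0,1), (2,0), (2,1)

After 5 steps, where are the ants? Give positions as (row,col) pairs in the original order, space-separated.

Step 1: ant0:(0,1)->E->(0,2) | ant1:(2,0)->E->(2,1) | ant2:(2,1)->N->(1,1)
  grid max=3 at (2,1)
Step 2: ant0:(0,2)->E->(0,3) | ant1:(2,1)->N->(1,1) | ant2:(1,1)->S->(2,1)
  grid max=4 at (2,1)
Step 3: ant0:(0,3)->S->(1,3) | ant1:(1,1)->S->(2,1) | ant2:(2,1)->N->(1,1)
  grid max=5 at (2,1)
Step 4: ant0:(1,3)->N->(0,3) | ant1:(2,1)->N->(1,1) | ant2:(1,1)->S->(2,1)
  grid max=6 at (2,1)
Step 5: ant0:(0,3)->S->(1,3) | ant1:(1,1)->S->(2,1) | ant2:(2,1)->N->(1,1)
  grid max=7 at (2,1)

(1,3) (2,1) (1,1)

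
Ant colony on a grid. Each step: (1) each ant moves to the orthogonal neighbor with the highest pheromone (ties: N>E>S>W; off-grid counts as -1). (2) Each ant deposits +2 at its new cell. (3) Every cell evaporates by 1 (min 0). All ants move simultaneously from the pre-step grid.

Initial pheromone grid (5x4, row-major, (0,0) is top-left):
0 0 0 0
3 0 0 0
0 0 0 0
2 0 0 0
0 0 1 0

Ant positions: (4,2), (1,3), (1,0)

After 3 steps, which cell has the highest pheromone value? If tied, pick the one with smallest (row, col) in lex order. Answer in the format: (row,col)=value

Step 1: ant0:(4,2)->N->(3,2) | ant1:(1,3)->N->(0,3) | ant2:(1,0)->N->(0,0)
  grid max=2 at (1,0)
Step 2: ant0:(3,2)->N->(2,2) | ant1:(0,3)->S->(1,3) | ant2:(0,0)->S->(1,0)
  grid max=3 at (1,0)
Step 3: ant0:(2,2)->N->(1,2) | ant1:(1,3)->N->(0,3) | ant2:(1,0)->N->(0,0)
  grid max=2 at (1,0)
Final grid:
  1 0 0 1
  2 0 1 0
  0 0 0 0
  0 0 0 0
  0 0 0 0
Max pheromone 2 at (1,0)

Answer: (1,0)=2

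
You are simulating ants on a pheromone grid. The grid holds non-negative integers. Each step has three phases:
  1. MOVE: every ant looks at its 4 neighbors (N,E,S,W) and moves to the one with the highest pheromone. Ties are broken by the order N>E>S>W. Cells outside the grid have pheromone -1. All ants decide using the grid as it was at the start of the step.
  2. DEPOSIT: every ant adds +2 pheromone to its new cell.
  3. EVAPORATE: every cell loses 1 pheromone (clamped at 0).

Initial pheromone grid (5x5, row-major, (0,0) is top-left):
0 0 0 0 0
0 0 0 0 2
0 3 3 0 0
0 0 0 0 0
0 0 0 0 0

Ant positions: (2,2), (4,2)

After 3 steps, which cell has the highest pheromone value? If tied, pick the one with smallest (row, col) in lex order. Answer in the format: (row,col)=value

Step 1: ant0:(2,2)->W->(2,1) | ant1:(4,2)->N->(3,2)
  grid max=4 at (2,1)
Step 2: ant0:(2,1)->E->(2,2) | ant1:(3,2)->N->(2,2)
  grid max=5 at (2,2)
Step 3: ant0:(2,2)->W->(2,1) | ant1:(2,2)->W->(2,1)
  grid max=6 at (2,1)
Final grid:
  0 0 0 0 0
  0 0 0 0 0
  0 6 4 0 0
  0 0 0 0 0
  0 0 0 0 0
Max pheromone 6 at (2,1)

Answer: (2,1)=6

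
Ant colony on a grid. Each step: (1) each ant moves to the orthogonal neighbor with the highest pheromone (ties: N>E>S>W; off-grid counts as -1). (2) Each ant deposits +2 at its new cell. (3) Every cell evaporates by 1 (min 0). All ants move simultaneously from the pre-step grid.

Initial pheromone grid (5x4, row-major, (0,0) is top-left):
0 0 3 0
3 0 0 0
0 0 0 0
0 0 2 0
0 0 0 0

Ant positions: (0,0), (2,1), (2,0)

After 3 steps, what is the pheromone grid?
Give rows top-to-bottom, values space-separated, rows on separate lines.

After step 1: ants at (1,0),(1,1),(1,0)
  0 0 2 0
  6 1 0 0
  0 0 0 0
  0 0 1 0
  0 0 0 0
After step 2: ants at (1,1),(1,0),(1,1)
  0 0 1 0
  7 4 0 0
  0 0 0 0
  0 0 0 0
  0 0 0 0
After step 3: ants at (1,0),(1,1),(1,0)
  0 0 0 0
  10 5 0 0
  0 0 0 0
  0 0 0 0
  0 0 0 0

0 0 0 0
10 5 0 0
0 0 0 0
0 0 0 0
0 0 0 0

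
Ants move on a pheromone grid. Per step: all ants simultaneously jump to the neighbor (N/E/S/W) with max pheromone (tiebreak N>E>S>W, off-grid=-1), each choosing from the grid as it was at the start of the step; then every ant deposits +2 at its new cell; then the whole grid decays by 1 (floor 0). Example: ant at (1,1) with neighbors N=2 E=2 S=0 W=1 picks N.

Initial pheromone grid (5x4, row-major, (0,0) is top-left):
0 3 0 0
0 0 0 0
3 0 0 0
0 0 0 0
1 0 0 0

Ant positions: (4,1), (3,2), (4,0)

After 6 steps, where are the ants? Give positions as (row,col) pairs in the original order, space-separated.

Step 1: ant0:(4,1)->W->(4,0) | ant1:(3,2)->N->(2,2) | ant2:(4,0)->N->(3,0)
  grid max=2 at (0,1)
Step 2: ant0:(4,0)->N->(3,0) | ant1:(2,2)->N->(1,2) | ant2:(3,0)->N->(2,0)
  grid max=3 at (2,0)
Step 3: ant0:(3,0)->N->(2,0) | ant1:(1,2)->N->(0,2) | ant2:(2,0)->S->(3,0)
  grid max=4 at (2,0)
Step 4: ant0:(2,0)->S->(3,0) | ant1:(0,2)->E->(0,3) | ant2:(3,0)->N->(2,0)
  grid max=5 at (2,0)
Step 5: ant0:(3,0)->N->(2,0) | ant1:(0,3)->S->(1,3) | ant2:(2,0)->S->(3,0)
  grid max=6 at (2,0)
Step 6: ant0:(2,0)->S->(3,0) | ant1:(1,3)->N->(0,3) | ant2:(3,0)->N->(2,0)
  grid max=7 at (2,0)

(3,0) (0,3) (2,0)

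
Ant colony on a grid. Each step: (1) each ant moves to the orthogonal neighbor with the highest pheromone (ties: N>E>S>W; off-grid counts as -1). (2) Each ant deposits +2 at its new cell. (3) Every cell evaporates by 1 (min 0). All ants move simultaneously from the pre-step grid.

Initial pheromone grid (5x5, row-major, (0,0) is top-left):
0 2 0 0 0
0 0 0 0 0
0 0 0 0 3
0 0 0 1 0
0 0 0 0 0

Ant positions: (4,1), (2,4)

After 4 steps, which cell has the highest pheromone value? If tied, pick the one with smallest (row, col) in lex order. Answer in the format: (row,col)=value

Answer: (2,4)=3

Derivation:
Step 1: ant0:(4,1)->N->(3,1) | ant1:(2,4)->N->(1,4)
  grid max=2 at (2,4)
Step 2: ant0:(3,1)->N->(2,1) | ant1:(1,4)->S->(2,4)
  grid max=3 at (2,4)
Step 3: ant0:(2,1)->N->(1,1) | ant1:(2,4)->N->(1,4)
  grid max=2 at (2,4)
Step 4: ant0:(1,1)->N->(0,1) | ant1:(1,4)->S->(2,4)
  grid max=3 at (2,4)
Final grid:
  0 1 0 0 0
  0 0 0 0 0
  0 0 0 0 3
  0 0 0 0 0
  0 0 0 0 0
Max pheromone 3 at (2,4)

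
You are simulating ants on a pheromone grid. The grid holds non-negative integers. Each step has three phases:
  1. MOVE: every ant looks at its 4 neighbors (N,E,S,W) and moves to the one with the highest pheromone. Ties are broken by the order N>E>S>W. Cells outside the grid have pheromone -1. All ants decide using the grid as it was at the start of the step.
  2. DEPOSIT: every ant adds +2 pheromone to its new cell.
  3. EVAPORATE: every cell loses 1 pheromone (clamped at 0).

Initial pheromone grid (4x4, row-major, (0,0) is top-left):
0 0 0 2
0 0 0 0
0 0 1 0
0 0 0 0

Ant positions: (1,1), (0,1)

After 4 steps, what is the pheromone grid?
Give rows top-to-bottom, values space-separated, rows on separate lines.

After step 1: ants at (0,1),(0,2)
  0 1 1 1
  0 0 0 0
  0 0 0 0
  0 0 0 0
After step 2: ants at (0,2),(0,3)
  0 0 2 2
  0 0 0 0
  0 0 0 0
  0 0 0 0
After step 3: ants at (0,3),(0,2)
  0 0 3 3
  0 0 0 0
  0 0 0 0
  0 0 0 0
After step 4: ants at (0,2),(0,3)
  0 0 4 4
  0 0 0 0
  0 0 0 0
  0 0 0 0

0 0 4 4
0 0 0 0
0 0 0 0
0 0 0 0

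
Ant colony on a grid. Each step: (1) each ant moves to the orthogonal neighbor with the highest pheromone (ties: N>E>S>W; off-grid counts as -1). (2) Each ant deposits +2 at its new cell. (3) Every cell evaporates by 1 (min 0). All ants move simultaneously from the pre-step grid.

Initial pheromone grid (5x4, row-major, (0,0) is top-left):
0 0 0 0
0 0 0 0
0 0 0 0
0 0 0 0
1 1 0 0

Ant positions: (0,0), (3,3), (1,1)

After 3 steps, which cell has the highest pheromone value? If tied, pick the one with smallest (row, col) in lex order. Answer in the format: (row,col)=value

Step 1: ant0:(0,0)->E->(0,1) | ant1:(3,3)->N->(2,3) | ant2:(1,1)->N->(0,1)
  grid max=3 at (0,1)
Step 2: ant0:(0,1)->E->(0,2) | ant1:(2,3)->N->(1,3) | ant2:(0,1)->E->(0,2)
  grid max=3 at (0,2)
Step 3: ant0:(0,2)->W->(0,1) | ant1:(1,3)->N->(0,3) | ant2:(0,2)->W->(0,1)
  grid max=5 at (0,1)
Final grid:
  0 5 2 1
  0 0 0 0
  0 0 0 0
  0 0 0 0
  0 0 0 0
Max pheromone 5 at (0,1)

Answer: (0,1)=5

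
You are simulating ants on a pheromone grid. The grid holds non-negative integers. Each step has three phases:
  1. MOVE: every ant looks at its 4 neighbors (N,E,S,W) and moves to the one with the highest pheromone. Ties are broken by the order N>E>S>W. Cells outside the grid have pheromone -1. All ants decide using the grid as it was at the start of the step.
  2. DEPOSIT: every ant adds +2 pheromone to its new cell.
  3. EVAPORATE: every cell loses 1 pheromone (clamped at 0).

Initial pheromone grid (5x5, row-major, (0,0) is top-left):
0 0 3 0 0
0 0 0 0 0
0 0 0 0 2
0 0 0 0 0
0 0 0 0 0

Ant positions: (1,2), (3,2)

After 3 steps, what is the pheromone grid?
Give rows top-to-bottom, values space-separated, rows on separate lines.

After step 1: ants at (0,2),(2,2)
  0 0 4 0 0
  0 0 0 0 0
  0 0 1 0 1
  0 0 0 0 0
  0 0 0 0 0
After step 2: ants at (0,3),(1,2)
  0 0 3 1 0
  0 0 1 0 0
  0 0 0 0 0
  0 0 0 0 0
  0 0 0 0 0
After step 3: ants at (0,2),(0,2)
  0 0 6 0 0
  0 0 0 0 0
  0 0 0 0 0
  0 0 0 0 0
  0 0 0 0 0

0 0 6 0 0
0 0 0 0 0
0 0 0 0 0
0 0 0 0 0
0 0 0 0 0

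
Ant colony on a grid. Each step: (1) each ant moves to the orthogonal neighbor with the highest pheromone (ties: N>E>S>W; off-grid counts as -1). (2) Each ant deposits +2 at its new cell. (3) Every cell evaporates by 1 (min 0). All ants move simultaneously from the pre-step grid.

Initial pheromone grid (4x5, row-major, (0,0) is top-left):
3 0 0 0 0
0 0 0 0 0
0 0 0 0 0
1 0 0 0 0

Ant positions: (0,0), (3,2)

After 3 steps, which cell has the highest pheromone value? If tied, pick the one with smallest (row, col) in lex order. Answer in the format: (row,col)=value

Answer: (0,0)=2

Derivation:
Step 1: ant0:(0,0)->E->(0,1) | ant1:(3,2)->N->(2,2)
  grid max=2 at (0,0)
Step 2: ant0:(0,1)->W->(0,0) | ant1:(2,2)->N->(1,2)
  grid max=3 at (0,0)
Step 3: ant0:(0,0)->E->(0,1) | ant1:(1,2)->N->(0,2)
  grid max=2 at (0,0)
Final grid:
  2 1 1 0 0
  0 0 0 0 0
  0 0 0 0 0
  0 0 0 0 0
Max pheromone 2 at (0,0)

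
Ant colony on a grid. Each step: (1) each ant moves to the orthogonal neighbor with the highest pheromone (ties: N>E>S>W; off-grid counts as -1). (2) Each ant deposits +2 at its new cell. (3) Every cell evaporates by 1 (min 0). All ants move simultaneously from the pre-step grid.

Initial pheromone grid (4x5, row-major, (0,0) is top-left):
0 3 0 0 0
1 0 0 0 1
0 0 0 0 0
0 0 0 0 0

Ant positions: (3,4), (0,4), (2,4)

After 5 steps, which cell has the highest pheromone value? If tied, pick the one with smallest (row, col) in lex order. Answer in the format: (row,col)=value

Answer: (1,4)=12

Derivation:
Step 1: ant0:(3,4)->N->(2,4) | ant1:(0,4)->S->(1,4) | ant2:(2,4)->N->(1,4)
  grid max=4 at (1,4)
Step 2: ant0:(2,4)->N->(1,4) | ant1:(1,4)->S->(2,4) | ant2:(1,4)->S->(2,4)
  grid max=5 at (1,4)
Step 3: ant0:(1,4)->S->(2,4) | ant1:(2,4)->N->(1,4) | ant2:(2,4)->N->(1,4)
  grid max=8 at (1,4)
Step 4: ant0:(2,4)->N->(1,4) | ant1:(1,4)->S->(2,4) | ant2:(1,4)->S->(2,4)
  grid max=9 at (1,4)
Step 5: ant0:(1,4)->S->(2,4) | ant1:(2,4)->N->(1,4) | ant2:(2,4)->N->(1,4)
  grid max=12 at (1,4)
Final grid:
  0 0 0 0 0
  0 0 0 0 12
  0 0 0 0 9
  0 0 0 0 0
Max pheromone 12 at (1,4)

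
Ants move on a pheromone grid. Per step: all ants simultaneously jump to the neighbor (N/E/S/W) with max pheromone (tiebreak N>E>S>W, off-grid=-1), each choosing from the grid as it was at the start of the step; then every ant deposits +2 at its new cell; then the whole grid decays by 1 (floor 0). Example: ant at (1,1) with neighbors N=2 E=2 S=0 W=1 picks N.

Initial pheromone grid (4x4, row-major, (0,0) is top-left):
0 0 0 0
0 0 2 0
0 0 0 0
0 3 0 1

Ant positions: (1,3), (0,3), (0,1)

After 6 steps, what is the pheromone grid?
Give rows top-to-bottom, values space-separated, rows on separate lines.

After step 1: ants at (1,2),(1,3),(0,2)
  0 0 1 0
  0 0 3 1
  0 0 0 0
  0 2 0 0
After step 2: ants at (0,2),(1,2),(1,2)
  0 0 2 0
  0 0 6 0
  0 0 0 0
  0 1 0 0
After step 3: ants at (1,2),(0,2),(0,2)
  0 0 5 0
  0 0 7 0
  0 0 0 0
  0 0 0 0
After step 4: ants at (0,2),(1,2),(1,2)
  0 0 6 0
  0 0 10 0
  0 0 0 0
  0 0 0 0
After step 5: ants at (1,2),(0,2),(0,2)
  0 0 9 0
  0 0 11 0
  0 0 0 0
  0 0 0 0
After step 6: ants at (0,2),(1,2),(1,2)
  0 0 10 0
  0 0 14 0
  0 0 0 0
  0 0 0 0

0 0 10 0
0 0 14 0
0 0 0 0
0 0 0 0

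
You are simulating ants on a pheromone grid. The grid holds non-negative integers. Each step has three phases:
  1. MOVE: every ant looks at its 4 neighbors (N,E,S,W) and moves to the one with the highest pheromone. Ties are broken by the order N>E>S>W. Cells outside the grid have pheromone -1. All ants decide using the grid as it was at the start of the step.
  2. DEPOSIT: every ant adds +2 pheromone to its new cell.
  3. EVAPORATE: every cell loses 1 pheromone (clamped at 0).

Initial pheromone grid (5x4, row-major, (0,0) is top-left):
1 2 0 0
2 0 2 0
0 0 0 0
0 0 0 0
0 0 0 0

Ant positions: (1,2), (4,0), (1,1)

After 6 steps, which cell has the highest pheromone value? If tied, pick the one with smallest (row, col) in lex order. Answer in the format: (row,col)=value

Step 1: ant0:(1,2)->N->(0,2) | ant1:(4,0)->N->(3,0) | ant2:(1,1)->N->(0,1)
  grid max=3 at (0,1)
Step 2: ant0:(0,2)->W->(0,1) | ant1:(3,0)->N->(2,0) | ant2:(0,1)->E->(0,2)
  grid max=4 at (0,1)
Step 3: ant0:(0,1)->E->(0,2) | ant1:(2,0)->N->(1,0) | ant2:(0,2)->W->(0,1)
  grid max=5 at (0,1)
Step 4: ant0:(0,2)->W->(0,1) | ant1:(1,0)->N->(0,0) | ant2:(0,1)->E->(0,2)
  grid max=6 at (0,1)
Step 5: ant0:(0,1)->E->(0,2) | ant1:(0,0)->E->(0,1) | ant2:(0,2)->W->(0,1)
  grid max=9 at (0,1)
Step 6: ant0:(0,2)->W->(0,1) | ant1:(0,1)->E->(0,2) | ant2:(0,1)->E->(0,2)
  grid max=10 at (0,1)
Final grid:
  0 10 8 0
  0 0 0 0
  0 0 0 0
  0 0 0 0
  0 0 0 0
Max pheromone 10 at (0,1)

Answer: (0,1)=10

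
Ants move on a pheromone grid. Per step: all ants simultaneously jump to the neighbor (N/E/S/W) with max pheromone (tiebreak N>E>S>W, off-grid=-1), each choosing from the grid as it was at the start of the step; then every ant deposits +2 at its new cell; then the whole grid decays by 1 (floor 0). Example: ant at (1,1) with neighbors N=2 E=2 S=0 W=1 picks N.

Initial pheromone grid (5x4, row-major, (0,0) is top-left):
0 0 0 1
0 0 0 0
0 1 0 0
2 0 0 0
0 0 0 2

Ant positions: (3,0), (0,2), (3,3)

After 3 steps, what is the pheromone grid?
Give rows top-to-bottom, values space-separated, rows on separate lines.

After step 1: ants at (2,0),(0,3),(4,3)
  0 0 0 2
  0 0 0 0
  1 0 0 0
  1 0 0 0
  0 0 0 3
After step 2: ants at (3,0),(1,3),(3,3)
  0 0 0 1
  0 0 0 1
  0 0 0 0
  2 0 0 1
  0 0 0 2
After step 3: ants at (2,0),(0,3),(4,3)
  0 0 0 2
  0 0 0 0
  1 0 0 0
  1 0 0 0
  0 0 0 3

0 0 0 2
0 0 0 0
1 0 0 0
1 0 0 0
0 0 0 3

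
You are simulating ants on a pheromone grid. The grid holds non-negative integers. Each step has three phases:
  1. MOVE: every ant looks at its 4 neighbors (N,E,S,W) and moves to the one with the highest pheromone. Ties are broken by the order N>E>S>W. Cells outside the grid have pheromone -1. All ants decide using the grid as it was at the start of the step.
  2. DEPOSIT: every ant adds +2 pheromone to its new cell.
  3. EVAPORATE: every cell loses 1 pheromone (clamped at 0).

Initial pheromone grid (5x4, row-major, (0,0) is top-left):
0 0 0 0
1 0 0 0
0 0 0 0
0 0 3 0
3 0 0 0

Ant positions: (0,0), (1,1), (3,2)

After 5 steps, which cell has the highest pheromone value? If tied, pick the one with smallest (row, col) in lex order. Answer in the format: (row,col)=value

Answer: (1,0)=8

Derivation:
Step 1: ant0:(0,0)->S->(1,0) | ant1:(1,1)->W->(1,0) | ant2:(3,2)->N->(2,2)
  grid max=4 at (1,0)
Step 2: ant0:(1,0)->N->(0,0) | ant1:(1,0)->N->(0,0) | ant2:(2,2)->S->(3,2)
  grid max=3 at (0,0)
Step 3: ant0:(0,0)->S->(1,0) | ant1:(0,0)->S->(1,0) | ant2:(3,2)->N->(2,2)
  grid max=6 at (1,0)
Step 4: ant0:(1,0)->N->(0,0) | ant1:(1,0)->N->(0,0) | ant2:(2,2)->S->(3,2)
  grid max=5 at (0,0)
Step 5: ant0:(0,0)->S->(1,0) | ant1:(0,0)->S->(1,0) | ant2:(3,2)->N->(2,2)
  grid max=8 at (1,0)
Final grid:
  4 0 0 0
  8 0 0 0
  0 0 1 0
  0 0 2 0
  0 0 0 0
Max pheromone 8 at (1,0)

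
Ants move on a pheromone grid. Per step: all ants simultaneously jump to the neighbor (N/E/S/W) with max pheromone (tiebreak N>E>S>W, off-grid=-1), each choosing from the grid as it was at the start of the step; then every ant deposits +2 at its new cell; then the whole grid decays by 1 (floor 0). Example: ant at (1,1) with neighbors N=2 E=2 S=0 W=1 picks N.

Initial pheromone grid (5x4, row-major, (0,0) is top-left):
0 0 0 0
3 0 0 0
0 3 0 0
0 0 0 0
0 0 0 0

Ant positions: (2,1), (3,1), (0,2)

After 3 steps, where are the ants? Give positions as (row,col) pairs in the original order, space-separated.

Step 1: ant0:(2,1)->N->(1,1) | ant1:(3,1)->N->(2,1) | ant2:(0,2)->E->(0,3)
  grid max=4 at (2,1)
Step 2: ant0:(1,1)->S->(2,1) | ant1:(2,1)->N->(1,1) | ant2:(0,3)->S->(1,3)
  grid max=5 at (2,1)
Step 3: ant0:(2,1)->N->(1,1) | ant1:(1,1)->S->(2,1) | ant2:(1,3)->N->(0,3)
  grid max=6 at (2,1)

(1,1) (2,1) (0,3)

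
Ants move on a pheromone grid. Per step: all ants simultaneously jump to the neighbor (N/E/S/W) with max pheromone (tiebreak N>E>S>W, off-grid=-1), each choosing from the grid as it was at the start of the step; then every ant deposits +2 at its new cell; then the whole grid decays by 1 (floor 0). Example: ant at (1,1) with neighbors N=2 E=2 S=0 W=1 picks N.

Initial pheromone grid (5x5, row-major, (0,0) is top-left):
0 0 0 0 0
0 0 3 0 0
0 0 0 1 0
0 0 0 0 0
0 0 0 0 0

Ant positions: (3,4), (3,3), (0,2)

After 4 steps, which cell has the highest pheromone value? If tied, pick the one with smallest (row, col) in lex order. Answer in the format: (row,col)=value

Answer: (2,3)=5

Derivation:
Step 1: ant0:(3,4)->N->(2,4) | ant1:(3,3)->N->(2,3) | ant2:(0,2)->S->(1,2)
  grid max=4 at (1,2)
Step 2: ant0:(2,4)->W->(2,3) | ant1:(2,3)->E->(2,4) | ant2:(1,2)->N->(0,2)
  grid max=3 at (1,2)
Step 3: ant0:(2,3)->E->(2,4) | ant1:(2,4)->W->(2,3) | ant2:(0,2)->S->(1,2)
  grid max=4 at (1,2)
Step 4: ant0:(2,4)->W->(2,3) | ant1:(2,3)->E->(2,4) | ant2:(1,2)->N->(0,2)
  grid max=5 at (2,3)
Final grid:
  0 0 1 0 0
  0 0 3 0 0
  0 0 0 5 4
  0 0 0 0 0
  0 0 0 0 0
Max pheromone 5 at (2,3)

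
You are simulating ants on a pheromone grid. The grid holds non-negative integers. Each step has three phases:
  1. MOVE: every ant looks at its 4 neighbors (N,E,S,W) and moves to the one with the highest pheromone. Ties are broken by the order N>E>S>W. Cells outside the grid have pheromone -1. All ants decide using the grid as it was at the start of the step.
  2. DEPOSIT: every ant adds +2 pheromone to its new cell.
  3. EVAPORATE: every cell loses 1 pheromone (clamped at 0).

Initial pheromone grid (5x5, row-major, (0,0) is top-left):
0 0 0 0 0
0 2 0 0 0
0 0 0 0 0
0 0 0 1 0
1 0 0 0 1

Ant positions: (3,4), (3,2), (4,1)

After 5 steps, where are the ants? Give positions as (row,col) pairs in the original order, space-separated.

Step 1: ant0:(3,4)->S->(4,4) | ant1:(3,2)->E->(3,3) | ant2:(4,1)->W->(4,0)
  grid max=2 at (3,3)
Step 2: ant0:(4,4)->N->(3,4) | ant1:(3,3)->N->(2,3) | ant2:(4,0)->N->(3,0)
  grid max=1 at (2,3)
Step 3: ant0:(3,4)->S->(4,4) | ant1:(2,3)->S->(3,3) | ant2:(3,0)->S->(4,0)
  grid max=2 at (3,3)
Step 4: ant0:(4,4)->N->(3,4) | ant1:(3,3)->N->(2,3) | ant2:(4,0)->N->(3,0)
  grid max=1 at (2,3)
Step 5: ant0:(3,4)->S->(4,4) | ant1:(2,3)->S->(3,3) | ant2:(3,0)->S->(4,0)
  grid max=2 at (3,3)

(4,4) (3,3) (4,0)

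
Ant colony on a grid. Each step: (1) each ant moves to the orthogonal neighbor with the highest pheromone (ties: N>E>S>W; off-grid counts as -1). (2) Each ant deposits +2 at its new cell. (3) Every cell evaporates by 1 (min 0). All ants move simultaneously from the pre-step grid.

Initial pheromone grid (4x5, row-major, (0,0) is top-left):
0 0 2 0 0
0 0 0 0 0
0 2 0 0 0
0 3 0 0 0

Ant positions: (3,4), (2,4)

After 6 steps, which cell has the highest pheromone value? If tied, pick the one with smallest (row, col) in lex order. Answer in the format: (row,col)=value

Answer: (1,4)=6

Derivation:
Step 1: ant0:(3,4)->N->(2,4) | ant1:(2,4)->N->(1,4)
  grid max=2 at (3,1)
Step 2: ant0:(2,4)->N->(1,4) | ant1:(1,4)->S->(2,4)
  grid max=2 at (1,4)
Step 3: ant0:(1,4)->S->(2,4) | ant1:(2,4)->N->(1,4)
  grid max=3 at (1,4)
Step 4: ant0:(2,4)->N->(1,4) | ant1:(1,4)->S->(2,4)
  grid max=4 at (1,4)
Step 5: ant0:(1,4)->S->(2,4) | ant1:(2,4)->N->(1,4)
  grid max=5 at (1,4)
Step 6: ant0:(2,4)->N->(1,4) | ant1:(1,4)->S->(2,4)
  grid max=6 at (1,4)
Final grid:
  0 0 0 0 0
  0 0 0 0 6
  0 0 0 0 6
  0 0 0 0 0
Max pheromone 6 at (1,4)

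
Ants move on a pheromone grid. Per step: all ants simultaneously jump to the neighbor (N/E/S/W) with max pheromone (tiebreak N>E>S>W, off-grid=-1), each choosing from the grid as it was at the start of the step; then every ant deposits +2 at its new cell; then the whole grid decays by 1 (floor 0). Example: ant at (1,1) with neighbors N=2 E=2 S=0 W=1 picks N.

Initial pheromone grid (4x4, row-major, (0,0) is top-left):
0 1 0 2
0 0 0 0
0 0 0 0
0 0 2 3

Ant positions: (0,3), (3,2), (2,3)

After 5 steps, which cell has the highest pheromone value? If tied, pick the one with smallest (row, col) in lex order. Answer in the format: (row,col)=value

Step 1: ant0:(0,3)->S->(1,3) | ant1:(3,2)->E->(3,3) | ant2:(2,3)->S->(3,3)
  grid max=6 at (3,3)
Step 2: ant0:(1,3)->N->(0,3) | ant1:(3,3)->W->(3,2) | ant2:(3,3)->W->(3,2)
  grid max=5 at (3,3)
Step 3: ant0:(0,3)->S->(1,3) | ant1:(3,2)->E->(3,3) | ant2:(3,2)->E->(3,3)
  grid max=8 at (3,3)
Step 4: ant0:(1,3)->N->(0,3) | ant1:(3,3)->W->(3,2) | ant2:(3,3)->W->(3,2)
  grid max=7 at (3,3)
Step 5: ant0:(0,3)->S->(1,3) | ant1:(3,2)->E->(3,3) | ant2:(3,2)->E->(3,3)
  grid max=10 at (3,3)
Final grid:
  0 0 0 1
  0 0 0 1
  0 0 0 0
  0 0 5 10
Max pheromone 10 at (3,3)

Answer: (3,3)=10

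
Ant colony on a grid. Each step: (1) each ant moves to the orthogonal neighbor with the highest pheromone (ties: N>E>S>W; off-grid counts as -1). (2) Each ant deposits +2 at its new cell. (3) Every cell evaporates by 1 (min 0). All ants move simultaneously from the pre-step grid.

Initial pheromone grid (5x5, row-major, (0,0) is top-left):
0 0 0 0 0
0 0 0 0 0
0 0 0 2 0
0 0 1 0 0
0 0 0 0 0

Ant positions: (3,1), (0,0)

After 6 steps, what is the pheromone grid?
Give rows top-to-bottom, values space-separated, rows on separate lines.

After step 1: ants at (3,2),(0,1)
  0 1 0 0 0
  0 0 0 0 0
  0 0 0 1 0
  0 0 2 0 0
  0 0 0 0 0
After step 2: ants at (2,2),(0,2)
  0 0 1 0 0
  0 0 0 0 0
  0 0 1 0 0
  0 0 1 0 0
  0 0 0 0 0
After step 3: ants at (3,2),(0,3)
  0 0 0 1 0
  0 0 0 0 0
  0 0 0 0 0
  0 0 2 0 0
  0 0 0 0 0
After step 4: ants at (2,2),(0,4)
  0 0 0 0 1
  0 0 0 0 0
  0 0 1 0 0
  0 0 1 0 0
  0 0 0 0 0
After step 5: ants at (3,2),(1,4)
  0 0 0 0 0
  0 0 0 0 1
  0 0 0 0 0
  0 0 2 0 0
  0 0 0 0 0
After step 6: ants at (2,2),(0,4)
  0 0 0 0 1
  0 0 0 0 0
  0 0 1 0 0
  0 0 1 0 0
  0 0 0 0 0

0 0 0 0 1
0 0 0 0 0
0 0 1 0 0
0 0 1 0 0
0 0 0 0 0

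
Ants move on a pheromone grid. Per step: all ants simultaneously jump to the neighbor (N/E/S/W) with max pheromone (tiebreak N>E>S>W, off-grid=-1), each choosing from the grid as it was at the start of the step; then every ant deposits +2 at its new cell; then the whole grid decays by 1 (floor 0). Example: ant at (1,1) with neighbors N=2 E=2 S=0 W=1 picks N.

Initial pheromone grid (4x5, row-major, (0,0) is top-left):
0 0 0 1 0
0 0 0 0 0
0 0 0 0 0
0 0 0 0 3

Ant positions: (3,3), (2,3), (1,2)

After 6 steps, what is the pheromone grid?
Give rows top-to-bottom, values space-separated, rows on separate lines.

After step 1: ants at (3,4),(1,3),(0,2)
  0 0 1 0 0
  0 0 0 1 0
  0 0 0 0 0
  0 0 0 0 4
After step 2: ants at (2,4),(0,3),(0,3)
  0 0 0 3 0
  0 0 0 0 0
  0 0 0 0 1
  0 0 0 0 3
After step 3: ants at (3,4),(0,4),(0,4)
  0 0 0 2 3
  0 0 0 0 0
  0 0 0 0 0
  0 0 0 0 4
After step 4: ants at (2,4),(0,3),(0,3)
  0 0 0 5 2
  0 0 0 0 0
  0 0 0 0 1
  0 0 0 0 3
After step 5: ants at (3,4),(0,4),(0,4)
  0 0 0 4 5
  0 0 0 0 0
  0 0 0 0 0
  0 0 0 0 4
After step 6: ants at (2,4),(0,3),(0,3)
  0 0 0 7 4
  0 0 0 0 0
  0 0 0 0 1
  0 0 0 0 3

0 0 0 7 4
0 0 0 0 0
0 0 0 0 1
0 0 0 0 3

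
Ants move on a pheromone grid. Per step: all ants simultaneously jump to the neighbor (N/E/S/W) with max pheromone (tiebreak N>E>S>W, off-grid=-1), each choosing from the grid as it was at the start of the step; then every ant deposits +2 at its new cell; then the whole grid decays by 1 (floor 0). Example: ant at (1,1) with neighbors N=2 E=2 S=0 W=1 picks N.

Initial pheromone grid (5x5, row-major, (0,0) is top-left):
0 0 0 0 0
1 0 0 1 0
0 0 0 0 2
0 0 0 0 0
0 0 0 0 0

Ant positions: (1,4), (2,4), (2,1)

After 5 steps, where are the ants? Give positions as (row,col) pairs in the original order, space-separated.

Step 1: ant0:(1,4)->S->(2,4) | ant1:(2,4)->N->(1,4) | ant2:(2,1)->N->(1,1)
  grid max=3 at (2,4)
Step 2: ant0:(2,4)->N->(1,4) | ant1:(1,4)->S->(2,4) | ant2:(1,1)->N->(0,1)
  grid max=4 at (2,4)
Step 3: ant0:(1,4)->S->(2,4) | ant1:(2,4)->N->(1,4) | ant2:(0,1)->E->(0,2)
  grid max=5 at (2,4)
Step 4: ant0:(2,4)->N->(1,4) | ant1:(1,4)->S->(2,4) | ant2:(0,2)->E->(0,3)
  grid max=6 at (2,4)
Step 5: ant0:(1,4)->S->(2,4) | ant1:(2,4)->N->(1,4) | ant2:(0,3)->E->(0,4)
  grid max=7 at (2,4)

(2,4) (1,4) (0,4)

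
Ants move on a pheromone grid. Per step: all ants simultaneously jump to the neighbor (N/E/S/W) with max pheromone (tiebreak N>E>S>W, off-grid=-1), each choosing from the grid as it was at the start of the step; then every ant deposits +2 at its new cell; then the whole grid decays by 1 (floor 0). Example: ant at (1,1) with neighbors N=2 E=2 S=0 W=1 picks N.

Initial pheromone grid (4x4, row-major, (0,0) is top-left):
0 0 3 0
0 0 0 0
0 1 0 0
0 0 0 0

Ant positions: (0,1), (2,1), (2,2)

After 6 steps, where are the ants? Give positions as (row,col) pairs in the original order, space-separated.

Step 1: ant0:(0,1)->E->(0,2) | ant1:(2,1)->N->(1,1) | ant2:(2,2)->W->(2,1)
  grid max=4 at (0,2)
Step 2: ant0:(0,2)->E->(0,3) | ant1:(1,1)->S->(2,1) | ant2:(2,1)->N->(1,1)
  grid max=3 at (0,2)
Step 3: ant0:(0,3)->W->(0,2) | ant1:(2,1)->N->(1,1) | ant2:(1,1)->S->(2,1)
  grid max=4 at (0,2)
Step 4: ant0:(0,2)->E->(0,3) | ant1:(1,1)->S->(2,1) | ant2:(2,1)->N->(1,1)
  grid max=5 at (2,1)
Step 5: ant0:(0,3)->W->(0,2) | ant1:(2,1)->N->(1,1) | ant2:(1,1)->S->(2,1)
  grid max=6 at (2,1)
Step 6: ant0:(0,2)->E->(0,3) | ant1:(1,1)->S->(2,1) | ant2:(2,1)->N->(1,1)
  grid max=7 at (2,1)

(0,3) (2,1) (1,1)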